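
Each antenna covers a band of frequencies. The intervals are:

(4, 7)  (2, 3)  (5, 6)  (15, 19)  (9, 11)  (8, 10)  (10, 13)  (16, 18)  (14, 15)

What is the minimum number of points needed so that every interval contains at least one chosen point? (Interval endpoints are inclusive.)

5

Sort by right endpoint; whenever an interval is uncovered, place a point at its right end.
By right end: [2,3]  [5,6]  [4,7]  [8,10]  [9,11]  [10,13]  [14,15]  [16,18]  [15,19]
[2,3] uncovered → point at 3; [5,6] uncovered → point at 6; [8,10] uncovered → point at 10; [14,15] uncovered → point at 15; [16,18] uncovered → point at 18.
Points: 3, 6, 10, 15, 18 (5 total).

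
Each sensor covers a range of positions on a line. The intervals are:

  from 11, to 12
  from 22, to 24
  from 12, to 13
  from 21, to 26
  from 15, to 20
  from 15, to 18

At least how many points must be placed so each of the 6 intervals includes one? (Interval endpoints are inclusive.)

3

Sorted: [11,12] [12,13] [15,18] [15,20] [22,24] [21,26]
{[11,12],[12,13]} hit by 12; {[15,18],[15,20]} hit by 18; {[22,24],[21,26]} hit by 24.
Points: 12, 18, 24 (3 total).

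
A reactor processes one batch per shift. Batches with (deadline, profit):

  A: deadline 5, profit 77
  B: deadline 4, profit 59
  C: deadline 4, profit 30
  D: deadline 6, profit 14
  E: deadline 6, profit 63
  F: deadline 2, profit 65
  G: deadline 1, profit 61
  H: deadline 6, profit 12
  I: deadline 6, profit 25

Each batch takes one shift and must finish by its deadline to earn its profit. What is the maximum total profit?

355

Sort by profit descending; place each in the latest free slot ≤ its deadline.
By profit: A(d5,77), F(d2,65), E(d6,63), G(d1,61), B(d4,59), C(d4,30), I(d6,25), D(d6,14), H(d6,12)
A→slot 5; F→slot 2; E→slot 6; G→slot 1; B→slot 4; C→slot 3; I skipped; D skipped; H skipped.
Profit = 61 + 65 + 30 + 59 + 77 + 63 = 355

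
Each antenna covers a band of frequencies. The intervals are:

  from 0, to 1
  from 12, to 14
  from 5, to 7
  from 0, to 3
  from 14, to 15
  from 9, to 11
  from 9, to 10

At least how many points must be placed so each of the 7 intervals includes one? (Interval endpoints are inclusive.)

By right end: [0,1]  [0,3]  [5,7]  [9,10]  [9,11]  [12,14]  [14,15]
[0,1] uncovered → point at 1; [5,7] uncovered → point at 7; [9,10] uncovered → point at 10; [12,14] uncovered → point at 14.
Points: 1, 7, 10, 14 (4 total).

4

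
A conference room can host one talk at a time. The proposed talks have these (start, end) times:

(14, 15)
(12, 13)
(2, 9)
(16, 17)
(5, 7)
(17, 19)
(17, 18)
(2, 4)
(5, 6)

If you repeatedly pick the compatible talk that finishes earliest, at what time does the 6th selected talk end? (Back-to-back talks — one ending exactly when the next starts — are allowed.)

18

Greedy by earliest finish: after sorting by end time, pick each interval compatible with the last pick.
Sorted by end: (2,4)  (5,6)  (5,7)  (2,9)  (12,13)  (14,15)  (16,17)  (17,18)  (17,19)
take (2,4); take (5,6); take (12,13); take (14,15); take (16,17); take (17,18); skip (17,19).
Selected: (2,4) (5,6) (12,13) (14,15) (16,17) (17,18)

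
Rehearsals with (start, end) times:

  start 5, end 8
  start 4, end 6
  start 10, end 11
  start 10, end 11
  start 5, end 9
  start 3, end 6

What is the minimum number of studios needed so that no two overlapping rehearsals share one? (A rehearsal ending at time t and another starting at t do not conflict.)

4

Events (time:±→running): 3:+→1 4:+→2 5:+→3 5:+→4 … peak 4.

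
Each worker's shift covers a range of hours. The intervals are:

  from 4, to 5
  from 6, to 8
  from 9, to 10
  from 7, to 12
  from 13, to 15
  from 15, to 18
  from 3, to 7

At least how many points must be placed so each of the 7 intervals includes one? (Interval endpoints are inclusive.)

4

Sort by right endpoint; whenever an interval is uncovered, place a point at its right end.
Sorted: [4,5] [3,7] [6,8] [9,10] [7,12] [13,15] [15,18]
{[4,5],[3,7]} hit by 5; {[6,8]} hit by 8; {[9,10],[7,12]} hit by 10; {[13,15],[15,18]} hit by 15.
Points: 5, 8, 10, 15 (4 total).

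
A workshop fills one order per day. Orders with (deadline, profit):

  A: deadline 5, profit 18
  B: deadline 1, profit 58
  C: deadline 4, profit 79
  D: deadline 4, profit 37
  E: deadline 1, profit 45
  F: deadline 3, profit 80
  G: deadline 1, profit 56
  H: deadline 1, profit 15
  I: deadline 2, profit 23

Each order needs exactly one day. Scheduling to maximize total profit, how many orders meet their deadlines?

Take jobs in profit order; each goes to the latest open slot no later than its deadline.
Profit order: F=80 C=79 B=58 G=56 E=45 D=37 I=23 A=18 H=15
Assign: F→slot 3, C→slot 4, B→slot 1, G skipped, E skipped, D→slot 2, I skipped, A→slot 5, H skipped.
Slots: [1:B] [2:D] [3:F] [4:C] [5:A]
5 of 9 scheduled.

5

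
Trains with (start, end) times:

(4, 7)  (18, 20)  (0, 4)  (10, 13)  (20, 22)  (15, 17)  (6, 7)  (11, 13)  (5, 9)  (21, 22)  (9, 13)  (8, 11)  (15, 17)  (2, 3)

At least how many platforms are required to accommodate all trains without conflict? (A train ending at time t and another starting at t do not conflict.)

The answer is the maximum number of intervals overlapping at any instant.
Events (time:±→running): 0:+→1 2:+→2 3:-→1 4:-→0 4:+→1 5:+→2 6:+→3 … peak 3.

3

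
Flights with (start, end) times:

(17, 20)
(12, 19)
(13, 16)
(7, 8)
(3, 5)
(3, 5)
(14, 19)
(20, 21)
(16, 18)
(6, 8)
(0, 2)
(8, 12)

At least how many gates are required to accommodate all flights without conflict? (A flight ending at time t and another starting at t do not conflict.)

4

The answer is the maximum number of intervals overlapping at any instant.
Events (time:±→running): 0:+→1 2:-→0 3:+→1 3:+→2 5:-→1 5:-→0 6:+→1 7:+→2 8:-→1 8:-→0 8:+→1 12:-→0 12:+→1 13:+→2 14:+→3 16:-→2 16:+→3 17:+→4 … peak 4.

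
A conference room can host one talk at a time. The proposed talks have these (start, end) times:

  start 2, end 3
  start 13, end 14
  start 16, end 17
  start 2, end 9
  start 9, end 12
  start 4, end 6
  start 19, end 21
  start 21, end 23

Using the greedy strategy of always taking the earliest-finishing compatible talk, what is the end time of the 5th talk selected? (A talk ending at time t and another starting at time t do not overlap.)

Sorted by end: (2,3)  (4,6)  (2,9)  (9,12)  (13,14)  (16,17)  (19,21)  (21,23)
take (2,3); take (4,6); skip (2,9); take (9,12); take (13,14); take (16,17); take (19,21); take (21,23).
Selected: (2,3) (4,6) (9,12) (13,14) (16,17) (19,21) (21,23)

17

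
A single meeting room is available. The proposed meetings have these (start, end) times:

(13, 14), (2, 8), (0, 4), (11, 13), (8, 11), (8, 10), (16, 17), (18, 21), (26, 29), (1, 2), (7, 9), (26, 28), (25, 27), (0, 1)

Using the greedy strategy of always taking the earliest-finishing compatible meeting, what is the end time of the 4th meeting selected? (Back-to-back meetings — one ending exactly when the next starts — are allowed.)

By end time: (0,1), (1,2), (0,4), (2,8), (7,9), (8,10), (8,11), (11,13), (13,14), (16,17), (18,21), (25,27), (26,28), (26,29).
Pick (0,1); next start ≥ 1 → (1,2); next start ≥ 2 → (2,8); next start ≥ 8 → (8,10); next start ≥ 10 → (11,13); next start ≥ 13 → (13,14); next start ≥ 14 → (16,17); next start ≥ 17 → (18,21); next start ≥ 21 → (25,27).
Selected: (0,1) (1,2) (2,8) (8,10) (11,13) (13,14) (16,17) (18,21) (25,27)

10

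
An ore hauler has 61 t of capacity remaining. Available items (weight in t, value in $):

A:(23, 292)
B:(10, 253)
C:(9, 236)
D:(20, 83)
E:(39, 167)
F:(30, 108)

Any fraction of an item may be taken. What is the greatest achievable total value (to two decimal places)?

862.36

Order: C (236/9=26.22) > B (253/10=25.30) > A (292/23=12.70) > E (167/39=4.28) > D (83/20=4.15) > F (108/30=3.60)
Fill: take C (9 @ 236) → take B (10 @ 253) → take A (23 @ 292) → take 19/39 of E → 81.36; 61/61 used.
Total value = 862.36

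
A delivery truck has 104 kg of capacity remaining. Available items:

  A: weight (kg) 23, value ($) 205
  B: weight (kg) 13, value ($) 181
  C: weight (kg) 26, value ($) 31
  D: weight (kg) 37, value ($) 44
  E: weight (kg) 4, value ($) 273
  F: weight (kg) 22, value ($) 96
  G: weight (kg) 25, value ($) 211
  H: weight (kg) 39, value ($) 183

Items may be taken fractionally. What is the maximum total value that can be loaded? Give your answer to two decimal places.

1053.00

Sort by value per unit weight and fill in that order.
Ratios (sorted): E 68.25, B 13.92, A 8.91, G 8.44, H 4.69, F 4.36, C 1.19, D 1.19
take E (4 @ 273); take B (13 @ 181); take A (23 @ 205); take G (25 @ 211); take H (39 @ 183). Capacity used 104/104.
Total value = 1053.00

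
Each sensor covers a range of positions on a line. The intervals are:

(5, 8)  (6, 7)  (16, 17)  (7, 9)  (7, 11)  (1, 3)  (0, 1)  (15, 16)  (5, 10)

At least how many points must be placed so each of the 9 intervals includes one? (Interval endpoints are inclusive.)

3

By right end: [0,1]  [1,3]  [6,7]  [5,8]  [7,9]  [5,10]  [7,11]  [15,16]  [16,17]
[0,1] uncovered → point at 1; [6,7] uncovered → point at 7; [15,16] uncovered → point at 16.
Points: 1, 7, 16 (3 total).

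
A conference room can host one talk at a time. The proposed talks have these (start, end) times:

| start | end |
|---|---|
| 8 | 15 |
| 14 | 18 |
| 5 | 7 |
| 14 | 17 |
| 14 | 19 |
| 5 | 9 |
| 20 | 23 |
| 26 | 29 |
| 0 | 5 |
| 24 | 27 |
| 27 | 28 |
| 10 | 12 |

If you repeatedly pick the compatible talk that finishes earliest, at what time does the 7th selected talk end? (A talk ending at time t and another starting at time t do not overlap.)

28

Sort by end time and greedily take each interval whose start is ≥ the last chosen end.
By end time: (0,5), (5,7), (5,9), (10,12), (8,15), (14,17), (14,18), (14,19), (20,23), (24,27), (27,28), (26,29).
Pick (0,5); next start ≥ 5 → (5,7); next start ≥ 7 → (10,12); next start ≥ 12 → (14,17); next start ≥ 17 → (20,23); next start ≥ 23 → (24,27); next start ≥ 27 → (27,28).
Selected: (0,5) (5,7) (10,12) (14,17) (20,23) (24,27) (27,28)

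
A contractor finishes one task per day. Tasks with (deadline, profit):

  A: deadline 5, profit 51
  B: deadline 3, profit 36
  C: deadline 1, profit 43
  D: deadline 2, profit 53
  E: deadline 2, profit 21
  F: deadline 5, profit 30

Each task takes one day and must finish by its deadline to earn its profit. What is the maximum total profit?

213

Take jobs in profit order; each goes to the latest open slot no later than its deadline.
By profit: D(d2,53), A(d5,51), C(d1,43), B(d3,36), F(d5,30), E(d2,21)
D→slot 2; A→slot 5; C→slot 1; B→slot 3; F→slot 4; E skipped.
Profit = 43 + 53 + 36 + 30 + 51 = 213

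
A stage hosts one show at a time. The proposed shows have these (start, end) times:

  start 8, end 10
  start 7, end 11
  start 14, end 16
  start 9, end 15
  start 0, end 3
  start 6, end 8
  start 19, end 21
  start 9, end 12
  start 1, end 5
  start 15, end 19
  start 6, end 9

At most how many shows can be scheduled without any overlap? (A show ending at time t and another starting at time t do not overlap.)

5

Order by finish time; keep every interval that doesn't clash with the previous kept one.
By end time: (0,3), (1,5), (6,8), (6,9), (8,10), (7,11), (9,12), (9,15), (14,16), (15,19), (19,21).
Pick (0,3); next start ≥ 3 → (6,8); next start ≥ 8 → (8,10); next start ≥ 10 → (14,16); next start ≥ 16 → (19,21).
Selected 5 shows.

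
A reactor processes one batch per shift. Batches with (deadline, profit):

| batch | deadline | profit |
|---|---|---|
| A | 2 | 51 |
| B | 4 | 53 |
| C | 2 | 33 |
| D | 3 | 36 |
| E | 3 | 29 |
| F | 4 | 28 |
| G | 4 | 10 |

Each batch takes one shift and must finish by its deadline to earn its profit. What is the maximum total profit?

173

Sort by profit descending; place each in the latest free slot ≤ its deadline.
By profit: B(d4,53), A(d2,51), D(d3,36), C(d2,33), E(d3,29), F(d4,28), G(d4,10)
B→slot 4; A→slot 2; D→slot 3; C→slot 1; E skipped; F skipped; G skipped.
Profit = 33 + 51 + 36 + 53 = 173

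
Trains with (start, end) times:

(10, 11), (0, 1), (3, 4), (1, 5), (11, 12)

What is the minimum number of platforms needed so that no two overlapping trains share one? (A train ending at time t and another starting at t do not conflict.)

Count concurrent intervals with a sweep; the peak is the room count.
starts: [0, 1, 3, 10, 11]
ends:   [1, 4, 5, 11, 12]
s0→1 e1→0 s1→1 s3→2  — peak 2.

2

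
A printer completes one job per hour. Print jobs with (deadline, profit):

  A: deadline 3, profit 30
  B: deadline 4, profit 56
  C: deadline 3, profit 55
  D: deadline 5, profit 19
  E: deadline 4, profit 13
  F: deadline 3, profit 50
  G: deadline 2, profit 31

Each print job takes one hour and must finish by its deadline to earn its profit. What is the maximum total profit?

211

By profit: B(d4,56), C(d3,55), F(d3,50), G(d2,31), A(d3,30), D(d5,19), E(d4,13)
B→slot 4; C→slot 3; F→slot 2; G→slot 1; A skipped; D→slot 5; E skipped.
Profit = 31 + 50 + 55 + 56 + 19 = 211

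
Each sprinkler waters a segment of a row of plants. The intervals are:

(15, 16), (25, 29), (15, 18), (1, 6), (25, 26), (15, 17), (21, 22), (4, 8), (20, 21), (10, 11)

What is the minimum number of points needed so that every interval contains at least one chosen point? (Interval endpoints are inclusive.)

Process intervals by earliest right end; each time one isn't hit yet, stab at its right endpoint.
Sorted: [1,6] [4,8] [10,11] [15,16] [15,17] [15,18] [20,21] [21,22] [25,26] [25,29]
{[1,6],[4,8]} hit by 6; {[10,11]} hit by 11; {[15,16],[15,17],[15,18]} hit by 16; {[20,21],[21,22]} hit by 21; {[25,26],[25,29]} hit by 26.
Points: 6, 11, 16, 21, 26 (5 total).

5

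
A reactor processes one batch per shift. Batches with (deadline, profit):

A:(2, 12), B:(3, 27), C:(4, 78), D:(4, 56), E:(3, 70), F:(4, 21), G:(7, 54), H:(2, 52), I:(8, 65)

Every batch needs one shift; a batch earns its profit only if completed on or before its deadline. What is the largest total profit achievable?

By profit: C(d4,78), E(d3,70), I(d8,65), D(d4,56), G(d7,54), H(d2,52), B(d3,27), F(d4,21), A(d2,12)
C→slot 4; E→slot 3; I→slot 8; D→slot 2; G→slot 7; H→slot 1; B skipped; F skipped; A skipped.
Profit = 52 + 56 + 70 + 78 + 54 + 65 = 375

375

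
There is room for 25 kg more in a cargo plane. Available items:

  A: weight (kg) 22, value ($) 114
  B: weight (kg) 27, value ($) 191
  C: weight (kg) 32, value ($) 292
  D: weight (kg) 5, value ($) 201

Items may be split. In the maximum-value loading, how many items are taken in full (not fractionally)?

Greedy by value/weight ratio, highest first.
Order: D (201/5=40.20) > C (292/32=9.12) > B (191/27=7.07) > A (114/22=5.18)
Fill: take D (5 @ 201) → take 20/32 of C → 182.50; 25/25 used.
1 item(s) taken whole; one partial (take 20/32 of C).

1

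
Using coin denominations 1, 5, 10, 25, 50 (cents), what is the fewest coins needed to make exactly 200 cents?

200 − 4×50→0
Total coins = 4 = 4

4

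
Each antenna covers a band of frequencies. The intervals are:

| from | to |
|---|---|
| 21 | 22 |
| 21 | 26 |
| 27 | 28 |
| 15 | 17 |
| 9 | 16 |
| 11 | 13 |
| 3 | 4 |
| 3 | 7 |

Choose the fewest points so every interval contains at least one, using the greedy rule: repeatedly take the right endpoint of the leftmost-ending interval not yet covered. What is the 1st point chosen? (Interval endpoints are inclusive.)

Sorted: [3,4] [3,7] [11,13] [9,16] [15,17] [21,22] [21,26] [27,28]
{[3,4],[3,7]} hit by 4; {[11,13],[9,16]} hit by 13; {[15,17]} hit by 17; {[21,22],[21,26]} hit by 22; {[27,28]} hit by 28.
Points: 4, 13, 17, 22, 28 (5 total).

4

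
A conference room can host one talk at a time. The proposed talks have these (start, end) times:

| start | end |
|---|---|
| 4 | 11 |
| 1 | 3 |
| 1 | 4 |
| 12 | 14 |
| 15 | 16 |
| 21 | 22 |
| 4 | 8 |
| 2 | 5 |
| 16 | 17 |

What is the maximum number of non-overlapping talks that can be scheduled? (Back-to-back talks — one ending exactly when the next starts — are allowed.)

6

Sort by end time and greedily take each interval whose start is ≥ the last chosen end.
By end time: (1,3), (1,4), (2,5), (4,8), (4,11), (12,14), (15,16), (16,17), (21,22).
Pick (1,3); next start ≥ 3 → (4,8); next start ≥ 8 → (12,14); next start ≥ 14 → (15,16); next start ≥ 16 → (16,17); next start ≥ 17 → (21,22).
Selected 6 talks.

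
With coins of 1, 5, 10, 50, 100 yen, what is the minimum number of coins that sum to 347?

10

347 = 3×100 + 4×10 + 1×5 + 2×1
Total coins = 3 + 4 + 1 + 2 = 10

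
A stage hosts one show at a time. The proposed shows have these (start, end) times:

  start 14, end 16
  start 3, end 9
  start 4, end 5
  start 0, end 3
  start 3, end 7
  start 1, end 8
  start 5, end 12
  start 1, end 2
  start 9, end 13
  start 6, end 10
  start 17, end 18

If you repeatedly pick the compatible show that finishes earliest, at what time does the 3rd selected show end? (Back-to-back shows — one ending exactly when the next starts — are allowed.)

Sorted by end: (1,2)  (0,3)  (4,5)  (3,7)  (1,8)  (3,9)  (6,10)  (5,12)  (9,13)  (14,16)  (17,18)
take (1,2); skip (0,3); take (4,5); take (6,10); skip (5,12); skip (9,13); take (14,16); take (17,18).
Selected: (1,2) (4,5) (6,10) (14,16) (17,18)

10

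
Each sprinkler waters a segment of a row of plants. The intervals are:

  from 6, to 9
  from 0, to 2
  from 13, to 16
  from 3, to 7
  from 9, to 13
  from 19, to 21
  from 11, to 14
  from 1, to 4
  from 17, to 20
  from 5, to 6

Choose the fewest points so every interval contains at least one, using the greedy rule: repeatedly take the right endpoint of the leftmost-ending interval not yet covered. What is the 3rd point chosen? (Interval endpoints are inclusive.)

13

Sort by right endpoint; whenever an interval is uncovered, place a point at its right end.
By right end: [0,2]  [1,4]  [5,6]  [3,7]  [6,9]  [9,13]  [11,14]  [13,16]  [17,20]  [19,21]
[0,2] uncovered → point at 2; [5,6] uncovered → point at 6; [9,13] uncovered → point at 13; [17,20] uncovered → point at 20.
Points: 2, 6, 13, 20 (4 total).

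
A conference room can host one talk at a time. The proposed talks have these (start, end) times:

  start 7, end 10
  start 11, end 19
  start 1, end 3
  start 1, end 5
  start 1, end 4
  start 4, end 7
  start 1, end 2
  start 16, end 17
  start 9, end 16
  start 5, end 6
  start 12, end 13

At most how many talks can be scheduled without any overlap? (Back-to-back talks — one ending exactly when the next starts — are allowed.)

Sort by end time and greedily take each interval whose start is ≥ the last chosen end.
By end time: (1,2), (1,3), (1,4), (1,5), (5,6), (4,7), (7,10), (12,13), (9,16), (16,17), (11,19).
Pick (1,2); next start ≥ 2 → (5,6); next start ≥ 6 → (7,10); next start ≥ 10 → (12,13); next start ≥ 13 → (16,17).
Selected 5 talks.

5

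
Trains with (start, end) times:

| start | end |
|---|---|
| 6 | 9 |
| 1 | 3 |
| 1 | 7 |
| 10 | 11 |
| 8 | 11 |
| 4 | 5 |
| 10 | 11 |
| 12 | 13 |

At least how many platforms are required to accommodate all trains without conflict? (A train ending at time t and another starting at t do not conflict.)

The answer is the maximum number of intervals overlapping at any instant.
Events (time:±→running): 1:+→1 1:+→2 3:-→1 4:+→2 5:-→1 6:+→2 7:-→1 8:+→2 9:-→1 10:+→2 10:+→3 … peak 3.

3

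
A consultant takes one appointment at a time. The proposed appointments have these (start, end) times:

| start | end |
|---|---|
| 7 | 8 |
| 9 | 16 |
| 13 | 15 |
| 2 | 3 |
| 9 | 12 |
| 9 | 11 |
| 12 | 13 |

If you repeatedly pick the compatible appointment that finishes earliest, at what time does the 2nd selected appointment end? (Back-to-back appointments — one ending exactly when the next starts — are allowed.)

8

Greedy by earliest finish: after sorting by end time, pick each interval compatible with the last pick.
Sorted by end: (2,3)  (7,8)  (9,11)  (9,12)  (12,13)  (13,15)  (9,16)
take (2,3); take (7,8); take (9,11); take (12,13); take (13,15); skip (9,16).
Selected: (2,3) (7,8) (9,11) (12,13) (13,15)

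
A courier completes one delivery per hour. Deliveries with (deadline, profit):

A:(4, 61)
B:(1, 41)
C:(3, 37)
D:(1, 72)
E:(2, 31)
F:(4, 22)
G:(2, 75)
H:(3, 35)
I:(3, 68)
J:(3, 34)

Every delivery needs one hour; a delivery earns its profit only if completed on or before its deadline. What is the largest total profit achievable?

Sort by profit descending; place each in the latest free slot ≤ its deadline.
By profit: G(d2,75), D(d1,72), I(d3,68), A(d4,61), B(d1,41), C(d3,37), H(d3,35), J(d3,34), E(d2,31), F(d4,22)
G→slot 2; D→slot 1; I→slot 3; A→slot 4; B skipped; C skipped; H skipped; J skipped; E skipped; F skipped.
Profit = 72 + 75 + 68 + 61 = 276

276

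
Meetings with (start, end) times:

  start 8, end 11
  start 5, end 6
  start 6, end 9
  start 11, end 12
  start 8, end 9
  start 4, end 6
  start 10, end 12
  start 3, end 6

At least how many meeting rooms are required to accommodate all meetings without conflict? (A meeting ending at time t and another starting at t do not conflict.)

starts: [3, 4, 5, 6, 8, 8, 10, 11]
ends:   [6, 6, 6, 9, 9, 11, 12, 12]
s3→1 s4→2 s5→3  — peak 3.

3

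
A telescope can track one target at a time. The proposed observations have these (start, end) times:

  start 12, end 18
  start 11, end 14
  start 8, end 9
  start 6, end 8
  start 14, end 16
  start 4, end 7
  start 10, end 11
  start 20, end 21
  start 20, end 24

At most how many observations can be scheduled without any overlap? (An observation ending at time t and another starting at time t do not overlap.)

Sort by end time and greedily take each interval whose start is ≥ the last chosen end.
By end time: (4,7), (6,8), (8,9), (10,11), (11,14), (14,16), (12,18), (20,21), (20,24).
Pick (4,7); next start ≥ 7 → (8,9); next start ≥ 9 → (10,11); next start ≥ 11 → (11,14); next start ≥ 14 → (14,16); next start ≥ 16 → (20,21).
Selected 6 observations.

6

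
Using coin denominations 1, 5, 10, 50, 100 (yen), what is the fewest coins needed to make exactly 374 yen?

10

374 − 3×100→74 − 1×50→24 − 2×10→4 − 4×1→0
Total coins = 3 + 1 + 2 + 4 = 10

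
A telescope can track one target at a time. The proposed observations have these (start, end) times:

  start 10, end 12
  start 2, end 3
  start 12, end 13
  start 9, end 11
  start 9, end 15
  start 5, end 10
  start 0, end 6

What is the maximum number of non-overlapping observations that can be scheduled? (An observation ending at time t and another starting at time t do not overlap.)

4

Sort by end time and greedily take each interval whose start is ≥ the last chosen end.
By end time: (2,3), (0,6), (5,10), (9,11), (10,12), (12,13), (9,15).
Pick (2,3); next start ≥ 3 → (5,10); next start ≥ 10 → (10,12); next start ≥ 12 → (12,13).
Selected 4 observations.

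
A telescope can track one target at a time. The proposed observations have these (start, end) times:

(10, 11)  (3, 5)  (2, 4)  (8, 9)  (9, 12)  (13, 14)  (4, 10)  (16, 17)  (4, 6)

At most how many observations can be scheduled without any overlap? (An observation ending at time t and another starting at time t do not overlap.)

Sort by end time and greedily take each interval whose start is ≥ the last chosen end.
Sorted by end: (2,4)  (3,5)  (4,6)  (8,9)  (4,10)  (10,11)  (9,12)  (13,14)  (16,17)
take (2,4); take (4,6); take (8,9); take (10,11); skip (9,12); take (13,14); take (16,17).
Selected 6 observations.

6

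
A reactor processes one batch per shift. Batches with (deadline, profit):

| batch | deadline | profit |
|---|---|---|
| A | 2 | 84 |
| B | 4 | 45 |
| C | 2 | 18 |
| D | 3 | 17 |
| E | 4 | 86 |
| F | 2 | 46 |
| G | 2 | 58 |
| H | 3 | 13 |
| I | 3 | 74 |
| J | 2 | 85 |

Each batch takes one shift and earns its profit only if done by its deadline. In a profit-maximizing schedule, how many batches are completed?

Sort by profit descending; place each in the latest free slot ≤ its deadline.
Profit order: E=86 J=85 A=84 I=74 G=58 F=46 B=45 C=18 D=17 H=13
Assign: E→slot 4, J→slot 2, A→slot 1, I→slot 3, G skipped, F skipped, B skipped, C skipped, D skipped, H skipped.
Slots: [1:A] [2:J] [3:I] [4:E]
4 of 10 scheduled.

4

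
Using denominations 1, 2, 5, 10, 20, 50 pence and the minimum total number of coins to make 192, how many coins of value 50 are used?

Greedy: take as many of the largest coin as possible, then repeat with the remainder.
192 − 3×50→42 − 2×20→2 − 1×2→0
Count of 50: 3

3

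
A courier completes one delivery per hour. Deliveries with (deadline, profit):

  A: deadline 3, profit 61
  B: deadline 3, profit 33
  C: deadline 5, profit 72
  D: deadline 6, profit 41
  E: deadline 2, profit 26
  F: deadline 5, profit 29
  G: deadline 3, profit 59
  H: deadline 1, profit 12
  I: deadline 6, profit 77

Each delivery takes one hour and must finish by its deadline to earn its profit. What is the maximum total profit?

Sort by profit descending; place each in the latest free slot ≤ its deadline.
By profit: I(d6,77), C(d5,72), A(d3,61), G(d3,59), D(d6,41), B(d3,33), F(d5,29), E(d2,26), H(d1,12)
I→slot 6; C→slot 5; A→slot 3; G→slot 2; D→slot 4; B→slot 1; F skipped; E skipped; H skipped.
Profit = 33 + 59 + 61 + 41 + 72 + 77 = 343

343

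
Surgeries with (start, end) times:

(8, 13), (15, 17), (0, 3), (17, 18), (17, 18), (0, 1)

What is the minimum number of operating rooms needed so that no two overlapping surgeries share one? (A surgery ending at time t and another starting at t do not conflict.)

Count concurrent intervals with a sweep; the peak is the room count.
Events (time:±→running): 0:+→1 0:+→2 … peak 2.

2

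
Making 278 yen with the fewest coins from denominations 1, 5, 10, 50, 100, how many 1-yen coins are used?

Use the largest denomination that fits, subtract, and repeat.
278 − 2×100→78 − 1×50→28 − 2×10→8 − 1×5→3 − 3×1→0
Count of 1: 3

3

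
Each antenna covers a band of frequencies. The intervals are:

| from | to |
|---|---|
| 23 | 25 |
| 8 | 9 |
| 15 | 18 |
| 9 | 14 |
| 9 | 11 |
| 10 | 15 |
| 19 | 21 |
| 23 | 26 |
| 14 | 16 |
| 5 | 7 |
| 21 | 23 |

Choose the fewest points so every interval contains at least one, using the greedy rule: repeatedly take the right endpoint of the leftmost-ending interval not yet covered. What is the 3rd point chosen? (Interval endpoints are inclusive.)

15

Process intervals by earliest right end; each time one isn't hit yet, stab at its right endpoint.
By right end: [5,7]  [8,9]  [9,11]  [9,14]  [10,15]  [14,16]  [15,18]  [19,21]  [21,23]  [23,25]  [23,26]
[5,7] uncovered → point at 7; [8,9] uncovered → point at 9; [10,15] uncovered → point at 15; [19,21] uncovered → point at 21; [23,25] uncovered → point at 25.
Points: 7, 9, 15, 21, 25 (5 total).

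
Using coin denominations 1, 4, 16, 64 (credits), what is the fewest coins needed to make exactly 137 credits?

137 − 2×64→9 − 2×4→1 − 1×1→0
Total coins = 2 + 2 + 1 = 5

5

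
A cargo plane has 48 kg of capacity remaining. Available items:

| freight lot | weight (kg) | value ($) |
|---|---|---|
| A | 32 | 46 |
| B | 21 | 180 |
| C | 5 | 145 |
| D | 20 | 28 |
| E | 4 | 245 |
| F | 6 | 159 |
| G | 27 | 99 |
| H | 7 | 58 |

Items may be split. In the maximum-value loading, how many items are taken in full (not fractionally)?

Order: E (245/4=61.25) > C (145/5=29.00) > F (159/6=26.50) > B (180/21=8.57) > H (58/7=8.29) > G (99/27=3.67) > A (46/32=1.44) > D (28/20=1.40)
Fill: take E (4 @ 245) → take C (5 @ 145) → take F (6 @ 159) → take B (21 @ 180) → take H (7 @ 58) → take 5/27 of G → 18.33; 48/48 used.
5 item(s) taken whole; one partial (take 5/27 of G).

5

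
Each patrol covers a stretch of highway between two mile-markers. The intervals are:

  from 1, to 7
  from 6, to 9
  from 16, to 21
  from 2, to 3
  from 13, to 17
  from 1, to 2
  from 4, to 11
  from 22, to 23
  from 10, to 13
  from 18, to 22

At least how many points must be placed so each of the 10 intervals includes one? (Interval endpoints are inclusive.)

5

Sort by right endpoint; whenever an interval is uncovered, place a point at its right end.
Sorted: [1,2] [2,3] [1,7] [6,9] [4,11] [10,13] [13,17] [16,21] [18,22] [22,23]
{[1,2],[2,3],[1,7]} hit by 2; {[6,9],[4,11]} hit by 9; {[10,13],[13,17]} hit by 13; {[16,21],[18,22]} hit by 21; {[22,23]} hit by 23.
Points: 2, 9, 13, 21, 23 (5 total).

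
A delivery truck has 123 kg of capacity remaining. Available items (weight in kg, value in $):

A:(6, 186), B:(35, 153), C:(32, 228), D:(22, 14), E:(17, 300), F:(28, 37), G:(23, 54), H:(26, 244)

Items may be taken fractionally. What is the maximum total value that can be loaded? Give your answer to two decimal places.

Order: A (186/6=31.00) > E (300/17=17.65) > H (244/26=9.38) > C (228/32=7.12) > B (153/35=4.37) > G (54/23=2.35) > F (37/28=1.32) > D (14/22=0.64)
Fill: take A (6 @ 186) → take E (17 @ 300) → take H (26 @ 244) → take C (32 @ 228) → take B (35 @ 153) → take 7/23 of G → 16.43; 123/123 used.
Total value = 1127.43

1127.43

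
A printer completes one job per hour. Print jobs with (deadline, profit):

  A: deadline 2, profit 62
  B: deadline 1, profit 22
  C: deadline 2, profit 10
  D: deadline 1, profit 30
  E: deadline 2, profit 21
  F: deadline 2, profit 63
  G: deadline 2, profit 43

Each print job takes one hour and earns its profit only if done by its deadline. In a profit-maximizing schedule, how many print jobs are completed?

By profit: F(d2,63), A(d2,62), G(d2,43), D(d1,30), B(d1,22), E(d2,21), C(d2,10)
F→slot 2; A→slot 1; G skipped; D skipped; B skipped; E skipped; C skipped.
2 of 7 scheduled.

2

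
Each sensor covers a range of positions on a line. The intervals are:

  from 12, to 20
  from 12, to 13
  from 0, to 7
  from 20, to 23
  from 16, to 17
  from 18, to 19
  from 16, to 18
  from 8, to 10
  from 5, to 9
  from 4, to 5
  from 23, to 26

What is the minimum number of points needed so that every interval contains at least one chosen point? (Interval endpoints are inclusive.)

Process intervals by earliest right end; each time one isn't hit yet, stab at its right endpoint.
By right end: [4,5]  [0,7]  [5,9]  [8,10]  [12,13]  [16,17]  [16,18]  [18,19]  [12,20]  [20,23]  [23,26]
[4,5] uncovered → point at 5; [8,10] uncovered → point at 10; [12,13] uncovered → point at 13; [16,17] uncovered → point at 17; [18,19] uncovered → point at 19; [20,23] uncovered → point at 23.
Points: 5, 10, 13, 17, 19, 23 (6 total).

6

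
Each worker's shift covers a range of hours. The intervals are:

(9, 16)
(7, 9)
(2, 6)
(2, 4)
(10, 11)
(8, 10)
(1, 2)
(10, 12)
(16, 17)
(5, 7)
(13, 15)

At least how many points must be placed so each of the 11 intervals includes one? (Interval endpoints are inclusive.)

Sorted: [1,2] [2,4] [2,6] [5,7] [7,9] [8,10] [10,11] [10,12] [13,15] [9,16] [16,17]
{[1,2],[2,4],[2,6]} hit by 2; {[5,7],[7,9]} hit by 7; {[8,10],[10,11],[10,12]} hit by 10; {[13,15],[9,16]} hit by 15; {[16,17]} hit by 17.
Points: 2, 7, 10, 15, 17 (5 total).

5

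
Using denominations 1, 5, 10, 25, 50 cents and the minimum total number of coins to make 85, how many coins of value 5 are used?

Greedy: take as many of the largest coin as possible, then repeat with the remainder.
85 = 1×50 + 1×25 + 1×10
Count of 5: 0

0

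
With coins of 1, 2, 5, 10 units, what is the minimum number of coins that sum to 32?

4

32 = 3×10 + 1×2
Total coins = 3 + 1 = 4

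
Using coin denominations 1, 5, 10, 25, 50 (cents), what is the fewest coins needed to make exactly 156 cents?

5

Use the largest denomination that fits, subtract, and repeat.
156 − 3×50→6 − 1×5→1 − 1×1→0
Total coins = 3 + 1 + 1 = 5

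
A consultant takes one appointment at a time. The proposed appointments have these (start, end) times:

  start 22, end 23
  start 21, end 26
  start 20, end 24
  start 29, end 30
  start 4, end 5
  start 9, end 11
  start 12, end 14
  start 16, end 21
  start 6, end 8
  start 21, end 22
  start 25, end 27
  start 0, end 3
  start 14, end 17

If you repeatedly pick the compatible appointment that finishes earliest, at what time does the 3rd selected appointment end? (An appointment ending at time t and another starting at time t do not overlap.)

Greedy by earliest finish: after sorting by end time, pick each interval compatible with the last pick.
Sorted by end: (0,3)  (4,5)  (6,8)  (9,11)  (12,14)  (14,17)  (16,21)  (21,22)  (22,23)  (20,24)  (21,26)  (25,27)  (29,30)
take (0,3); take (4,5); take (6,8); take (9,11); take (12,14); take (14,17); take (21,22); take (22,23); skip (21,26); take (25,27); take (29,30).
Selected: (0,3) (4,5) (6,8) (9,11) (12,14) (14,17) (21,22) (22,23) (25,27) (29,30)

8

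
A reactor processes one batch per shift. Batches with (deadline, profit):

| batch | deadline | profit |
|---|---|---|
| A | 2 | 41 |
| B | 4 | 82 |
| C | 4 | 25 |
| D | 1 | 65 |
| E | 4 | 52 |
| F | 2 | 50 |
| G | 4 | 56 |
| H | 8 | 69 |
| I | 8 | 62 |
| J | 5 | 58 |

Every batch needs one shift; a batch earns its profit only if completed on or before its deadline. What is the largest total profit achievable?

Sort by profit descending; place each in the latest free slot ≤ its deadline.
Profit order: B=82 H=69 D=65 I=62 J=58 G=56 E=52 F=50 A=41 C=25
Assign: B→slot 4, H→slot 8, D→slot 1, I→slot 7, J→slot 5, G→slot 3, E→slot 2, F skipped, A skipped, C skipped.
Slots: [1:D] [2:E] [3:G] [4:B] [5:J] [7:I] [8:H]
Profit = 65 + 52 + 56 + 82 + 58 + 62 + 69 = 444

444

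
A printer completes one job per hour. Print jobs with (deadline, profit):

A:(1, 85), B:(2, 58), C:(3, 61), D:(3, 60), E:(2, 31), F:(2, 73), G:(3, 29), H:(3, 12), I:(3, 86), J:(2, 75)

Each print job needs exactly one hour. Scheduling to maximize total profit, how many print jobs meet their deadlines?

3

By profit: I(d3,86), A(d1,85), J(d2,75), F(d2,73), C(d3,61), D(d3,60), B(d2,58), E(d2,31), G(d3,29), H(d3,12)
I→slot 3; A→slot 1; J→slot 2; F skipped; C skipped; D skipped; B skipped; E skipped; G skipped; H skipped.
3 of 10 scheduled.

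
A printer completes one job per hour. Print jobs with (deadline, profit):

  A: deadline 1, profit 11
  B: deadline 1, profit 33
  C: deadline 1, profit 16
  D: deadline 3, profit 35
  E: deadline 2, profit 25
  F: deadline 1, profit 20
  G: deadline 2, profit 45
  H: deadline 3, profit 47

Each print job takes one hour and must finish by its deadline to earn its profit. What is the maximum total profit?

127

Take jobs in profit order; each goes to the latest open slot no later than its deadline.
Profit order: H=47 G=45 D=35 B=33 E=25 F=20 C=16 A=11
Assign: H→slot 3, G→slot 2, D→slot 1, B skipped, E skipped, F skipped, C skipped, A skipped.
Slots: [1:D] [2:G] [3:H]
Profit = 35 + 45 + 47 = 127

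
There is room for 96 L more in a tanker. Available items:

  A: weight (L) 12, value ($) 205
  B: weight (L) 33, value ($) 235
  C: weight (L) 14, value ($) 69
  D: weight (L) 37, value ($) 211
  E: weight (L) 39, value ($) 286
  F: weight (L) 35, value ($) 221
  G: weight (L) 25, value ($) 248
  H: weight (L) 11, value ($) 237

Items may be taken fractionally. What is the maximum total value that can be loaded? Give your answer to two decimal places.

Greedy by value/weight ratio, highest first.
Order: H (237/11=21.55) > A (205/12=17.08) > G (248/25=9.92) > E (286/39=7.33) > B (235/33=7.12) > F (221/35=6.31) > D (211/37=5.70) > C (69/14=4.93)
Fill: take H (11 @ 237) → take A (12 @ 205) → take G (25 @ 248) → take E (39 @ 286) → take 9/33 of B → 64.09; 96/96 used.
Total value = 1040.09

1040.09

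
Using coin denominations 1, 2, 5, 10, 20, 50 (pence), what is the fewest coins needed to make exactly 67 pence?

4

67 = 1×50 + 1×10 + 1×5 + 1×2
Total coins = 1 + 1 + 1 + 1 = 4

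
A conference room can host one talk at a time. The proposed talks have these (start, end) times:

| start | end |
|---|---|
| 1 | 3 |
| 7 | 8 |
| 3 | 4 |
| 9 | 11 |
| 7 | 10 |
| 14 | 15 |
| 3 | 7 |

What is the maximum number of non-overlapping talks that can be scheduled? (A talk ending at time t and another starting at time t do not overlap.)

5

Order by finish time; keep every interval that doesn't clash with the previous kept one.
Sorted by end: (1,3)  (3,4)  (3,7)  (7,8)  (7,10)  (9,11)  (14,15)
take (1,3); take (3,4); take (7,8); take (9,11); take (14,15).
Selected 5 talks.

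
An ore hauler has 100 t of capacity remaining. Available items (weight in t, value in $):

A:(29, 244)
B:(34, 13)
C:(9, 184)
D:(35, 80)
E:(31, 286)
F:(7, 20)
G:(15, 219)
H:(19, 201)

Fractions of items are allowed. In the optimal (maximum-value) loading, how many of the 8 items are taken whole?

Ratios (sorted): C 20.44, G 14.60, H 10.58, E 9.23, A 8.41, F 2.86, D 2.29, B 0.38
take C (9 @ 184); take G (15 @ 219); take H (19 @ 201); take E (31 @ 286); take 26/29 of A → 218.76. Capacity used 100/100.
4 item(s) taken whole; one partial (take 26/29 of A).

4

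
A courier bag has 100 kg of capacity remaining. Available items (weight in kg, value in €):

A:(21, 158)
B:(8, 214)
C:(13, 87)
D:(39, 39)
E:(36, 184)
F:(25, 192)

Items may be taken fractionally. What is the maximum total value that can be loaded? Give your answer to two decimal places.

819.67

Greedy by value/weight ratio, highest first.
Ratios (sorted): B 26.75, F 7.68, A 7.52, C 6.69, E 5.11, D 1.00
take B (8 @ 214); take F (25 @ 192); take A (21 @ 158); take C (13 @ 87); take 33/36 of E → 168.67. Capacity used 100/100.
Total value = 819.67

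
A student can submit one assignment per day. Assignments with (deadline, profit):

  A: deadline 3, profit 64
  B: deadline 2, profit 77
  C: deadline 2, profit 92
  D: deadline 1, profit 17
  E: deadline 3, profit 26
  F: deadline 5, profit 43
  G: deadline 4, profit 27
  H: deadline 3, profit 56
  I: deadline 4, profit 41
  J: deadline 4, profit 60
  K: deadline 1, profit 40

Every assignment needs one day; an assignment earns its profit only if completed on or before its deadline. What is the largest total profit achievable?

336

Take jobs in profit order; each goes to the latest open slot no later than its deadline.
By profit: C(d2,92), B(d2,77), A(d3,64), J(d4,60), H(d3,56), F(d5,43), I(d4,41), K(d1,40), G(d4,27), E(d3,26), D(d1,17)
C→slot 2; B→slot 1; A→slot 3; J→slot 4; H skipped; F→slot 5; I skipped; K skipped; G skipped; E skipped; D skipped.
Profit = 77 + 92 + 64 + 60 + 43 = 336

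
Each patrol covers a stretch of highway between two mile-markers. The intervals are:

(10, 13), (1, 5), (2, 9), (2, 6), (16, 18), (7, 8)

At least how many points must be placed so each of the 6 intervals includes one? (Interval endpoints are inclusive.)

4

Process intervals by earliest right end; each time one isn't hit yet, stab at its right endpoint.
Sorted: [1,5] [2,6] [7,8] [2,9] [10,13] [16,18]
{[1,5],[2,6]} hit by 5; {[7,8],[2,9]} hit by 8; {[10,13]} hit by 13; {[16,18]} hit by 18.
Points: 5, 8, 13, 18 (4 total).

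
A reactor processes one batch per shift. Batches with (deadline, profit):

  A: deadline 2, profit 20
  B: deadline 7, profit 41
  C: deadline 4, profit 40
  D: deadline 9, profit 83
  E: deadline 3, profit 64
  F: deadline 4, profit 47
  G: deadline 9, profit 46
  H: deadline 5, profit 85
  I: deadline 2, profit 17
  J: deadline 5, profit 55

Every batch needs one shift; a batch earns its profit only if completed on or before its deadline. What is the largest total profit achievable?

461

Sort by profit descending; place each in the latest free slot ≤ its deadline.
By profit: H(d5,85), D(d9,83), E(d3,64), J(d5,55), F(d4,47), G(d9,46), B(d7,41), C(d4,40), A(d2,20), I(d2,17)
H→slot 5; D→slot 9; E→slot 3; J→slot 4; F→slot 2; G→slot 8; B→slot 7; C→slot 1; A skipped; I skipped.
Profit = 40 + 47 + 64 + 55 + 85 + 41 + 46 + 83 = 461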